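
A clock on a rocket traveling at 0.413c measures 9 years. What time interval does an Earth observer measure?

Proper time Δt₀ = 9 years
γ = 1/√(1 - 0.413²) = 1.098
Δt = γΔt₀ = 1.098 × 9 = 9.882 years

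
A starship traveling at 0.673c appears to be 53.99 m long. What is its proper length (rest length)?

Contracted length L = 53.99 m
γ = 1/√(1 - 0.673²) = 1.352
L₀ = γL = 1.352 × 53.99 = 72.99 m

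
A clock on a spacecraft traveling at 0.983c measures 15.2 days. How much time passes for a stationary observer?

Proper time Δt₀ = 15.2 days
γ = 1/√(1 - 0.983²) = 5.4465
Δt = γΔt₀ = 5.4465 × 15.2 = 82.79 days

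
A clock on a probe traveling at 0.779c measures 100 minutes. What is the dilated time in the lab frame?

Proper time Δt₀ = 100 minutes
γ = 1/√(1 - 0.779²) = 1.595
Δt = γΔt₀ = 1.595 × 100 = 159.5 minutes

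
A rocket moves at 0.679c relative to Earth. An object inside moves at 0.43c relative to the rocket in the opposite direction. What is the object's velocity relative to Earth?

Object's velocity in rocket frame is u' = -0.43c
u = (u' + v)/(1 + u'v/c²) = (v - 0.43)/(1 - 0.43·v/c²)
Numerator: 0.679 - 0.43 = 0.249
Denominator: 1 - 0.29197 = 0.70803
u = 0.249/0.70803 = 0.3517c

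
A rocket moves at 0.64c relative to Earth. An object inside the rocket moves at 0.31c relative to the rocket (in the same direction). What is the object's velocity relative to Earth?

u = (u' + v)/(1 + u'v/c²)
Numerator: 0.31 + 0.64 = 0.95
Denominator: 1 + 0.1984 = 1.1984
u = 0.95/1.1984 = 0.7927c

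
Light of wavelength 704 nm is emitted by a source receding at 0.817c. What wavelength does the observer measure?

β = 0.817
Wavelength Doppler factor = √(1.817/0.183) = √(9.929) = 3.151
λ_obs = 704 × 3.151 = 2218 nm (redshift)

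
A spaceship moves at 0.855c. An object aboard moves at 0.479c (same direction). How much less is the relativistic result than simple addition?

Classical: u' + v = 0.479 + 0.855 = 1.334c
Relativistic: u = (0.479 + 0.855)/(1 + 0.409545) = 1.334/1.409545 = 0.9464c
Difference: 1.334 - 0.9464 = 0.3876c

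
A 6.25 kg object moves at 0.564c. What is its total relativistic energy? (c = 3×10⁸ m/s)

γ = 1/√(1 - 0.564²) = 1.211
mc² = 6.25 × (3×10⁸)² = 5.625×10¹⁷ J
E = γmc² = 1.211 × 5.625×10¹⁷ = 6.812×10¹⁷ J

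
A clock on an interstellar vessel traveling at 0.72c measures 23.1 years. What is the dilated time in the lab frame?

Proper time Δt₀ = 23.1 years
γ = 1/√(1 - 0.72²) = 1.441
Δt = γΔt₀ = 1.441 × 23.1 = 33.29 years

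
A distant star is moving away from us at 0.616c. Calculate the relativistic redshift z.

β = 0.616
(1+β)/(1-β) = 1.616/0.384 = 4.208
√(4.208) = 2.051
z = 2.051 - 1 = 1.051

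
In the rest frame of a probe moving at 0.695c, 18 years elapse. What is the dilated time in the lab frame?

Proper time Δt₀ = 18 years
γ = 1/√(1 - 0.695²) = 1.3908
Δt = γΔt₀ = 1.3908 × 18 = 25.03 years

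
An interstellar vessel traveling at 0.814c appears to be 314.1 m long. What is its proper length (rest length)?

Contracted length L = 314.1 m
γ = 1/√(1 - 0.814²) = 1.72157
L₀ = γL = 1.72157 × 314.1 = 540.7 m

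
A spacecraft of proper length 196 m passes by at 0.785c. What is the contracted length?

Proper length L₀ = 196 m
γ = 1/√(1 - 0.785²) = 1.614
L = L₀/γ = 196/1.614 = 121.4 m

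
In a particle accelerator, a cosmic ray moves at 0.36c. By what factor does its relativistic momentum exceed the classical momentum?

p_rel = γmv, p_class = mv
Ratio = γ = 1/√(1 - 0.36²)
= 1/√(0.8704) = 1.072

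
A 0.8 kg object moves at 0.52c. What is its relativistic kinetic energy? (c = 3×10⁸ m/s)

γ = 1/√(1 - 0.52²) = 1.1707
γ - 1 = 0.1707
KE = (γ-1)mc² = 0.1707 × 0.8 × (3×10⁸)² = 1.229×10¹⁶ J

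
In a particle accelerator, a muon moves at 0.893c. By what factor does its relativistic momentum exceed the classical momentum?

p_rel = γmv, p_class = mv
Ratio = γ = 1/√(1 - 0.893²)
= 1/√(0.202551) = 2.222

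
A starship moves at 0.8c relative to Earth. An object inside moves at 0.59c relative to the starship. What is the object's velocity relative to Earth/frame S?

u = (u' + v)/(1 + u'v/c²)
Numerator: 0.59 + 0.8 = 1.39
Denominator: 1 + 0.472 = 1.472
u = 1.39/1.472 = 0.9443c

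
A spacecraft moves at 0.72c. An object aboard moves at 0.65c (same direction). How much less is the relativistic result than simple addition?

Classical: u' + v = 0.65 + 0.72 = 1.37c
Relativistic: u = (0.65 + 0.72)/(1 + 0.468) = 1.37/1.468 = 0.9332c
Difference: 1.37 - 0.9332 = 0.4368c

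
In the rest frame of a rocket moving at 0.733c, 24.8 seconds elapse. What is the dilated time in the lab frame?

Proper time Δt₀ = 24.8 seconds
γ = 1/√(1 - 0.733²) = 1.470
Δt = γΔt₀ = 1.470 × 24.8 = 36.46 seconds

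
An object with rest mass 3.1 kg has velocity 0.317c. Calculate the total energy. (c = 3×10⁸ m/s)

γ = 1/√(1 - 0.317²) = 1.0544
mc² = 3.1 × (3×10⁸)² = 2.790×10¹⁷ J
E = γmc² = 1.0544 × 2.790×10¹⁷ = 2.942×10¹⁷ J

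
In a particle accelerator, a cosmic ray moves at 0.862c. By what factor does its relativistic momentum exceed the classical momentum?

p_rel = γmv, p_class = mv
Ratio = γ = 1/√(1 - 0.862²)
= 1/√(0.256956) = 1.973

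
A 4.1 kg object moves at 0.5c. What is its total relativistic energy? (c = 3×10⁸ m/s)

γ = 1/√(1 - 0.5²) = 1.1547
mc² = 4.1 × (3×10⁸)² = 3.690×10¹⁷ J
E = γmc² = 1.1547 × 3.690×10¹⁷ = 4.261×10¹⁷ J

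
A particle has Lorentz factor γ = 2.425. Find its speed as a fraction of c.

From γ = 1/√(1 - v²/c²):
1/γ² = 1/2.425² = 0.1700
v²/c² = 1 - 0.1700 = 0.8300
v/c = √(0.8300) = 0.9110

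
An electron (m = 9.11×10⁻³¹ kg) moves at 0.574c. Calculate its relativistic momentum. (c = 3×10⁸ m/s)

γ = 1/√(1 - 0.574²) = 1.2212
v = 0.574 × 3×10⁸ = 1.722×10⁸ m/s
p = γmv = 1.2212 × 9.11×10⁻³¹ × 1.722×10⁸ = 1.916×10⁻²² kg·m/s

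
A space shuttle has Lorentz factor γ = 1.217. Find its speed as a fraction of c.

From γ = 1/√(1 - v²/c²):
1/γ² = 1/1.217² = 0.6752
v²/c² = 1 - 0.6752 = 0.3248
v/c = √(0.3248) = 0.5699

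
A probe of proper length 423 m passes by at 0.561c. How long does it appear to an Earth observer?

Proper length L₀ = 423 m
γ = 1/√(1 - 0.561²) = 1.208
L = L₀/γ = 423/1.208 = 350.2 m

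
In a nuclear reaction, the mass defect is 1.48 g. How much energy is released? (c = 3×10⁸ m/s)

Convert mass defect: Δm = 1.48 g = 0.00148 kg
E = Δm·c² = 0.00148 × (3×10⁸)²
= 0.00148 × 9×10¹⁶ = 1.332×10¹⁴ J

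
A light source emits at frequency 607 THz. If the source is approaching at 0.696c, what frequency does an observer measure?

β = v/c = 0.696
(1+β)/(1-β) = 1.696/0.304 = 5.579
Doppler factor = √(5.579) = 2.362
f_obs = 607 × 2.362 = 1434 THz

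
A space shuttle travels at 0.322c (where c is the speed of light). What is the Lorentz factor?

v/c = 0.322, so (v/c)² = 0.103684
1 - (v/c)² = 0.896316
γ = 1/√(0.896316) = 1.056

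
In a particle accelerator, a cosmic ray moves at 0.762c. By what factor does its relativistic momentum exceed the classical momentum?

p_rel = γmv, p_class = mv
Ratio = γ = 1/√(1 - 0.762²)
= 1/√(0.419356) = 1.544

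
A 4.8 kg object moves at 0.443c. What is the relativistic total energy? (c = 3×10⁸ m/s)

γ = 1/√(1 - 0.443²) = 1.1154
mc² = 4.8 × (3×10⁸)² = 4.320×10¹⁷ J
E = γmc² = 1.1154 × 4.320×10¹⁷ = 4.819×10¹⁷ J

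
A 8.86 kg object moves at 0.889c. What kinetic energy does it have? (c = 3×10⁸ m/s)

γ = 1/√(1 - 0.889²) = 2.1838
γ - 1 = 1.1838
KE = (γ-1)mc² = 1.1838 × 8.86 × (3×10⁸)² = 9.440×10¹⁷ J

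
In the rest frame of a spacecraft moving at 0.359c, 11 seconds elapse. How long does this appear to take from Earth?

Proper time Δt₀ = 11 seconds
γ = 1/√(1 - 0.359²) = 1.0714
Δt = γΔt₀ = 1.0714 × 11 = 11.79 seconds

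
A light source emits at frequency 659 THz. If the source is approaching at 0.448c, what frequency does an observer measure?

β = v/c = 0.448
(1+β)/(1-β) = 1.448/0.552 = 2.623
Doppler factor = √(2.623) = 1.6196
f_obs = 659 × 1.6196 = 1067 THz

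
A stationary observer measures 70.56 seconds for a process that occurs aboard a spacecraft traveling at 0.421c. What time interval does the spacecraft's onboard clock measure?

Dilated time Δt = 70.56 seconds
γ = 1/√(1 - 0.421²) = 1.1025
Δt₀ = Δt/γ = 70.56/1.1025 = 64.00 seconds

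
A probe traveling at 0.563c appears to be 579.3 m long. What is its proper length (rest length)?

Contracted length L = 579.3 m
γ = 1/√(1 - 0.563²) = 1.20998
L₀ = γL = 1.20998 × 579.3 = 700.9 m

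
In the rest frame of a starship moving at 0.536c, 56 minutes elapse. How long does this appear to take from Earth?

Proper time Δt₀ = 56 minutes
γ = 1/√(1 - 0.536²) = 1.1845
Δt = γΔt₀ = 1.1845 × 56 = 66.33 minutes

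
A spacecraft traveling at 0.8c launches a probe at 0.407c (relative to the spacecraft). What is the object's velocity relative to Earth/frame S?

u = (u' + v)/(1 + u'v/c²)
Numerator: 0.407 + 0.8 = 1.207
Denominator: 1 + 0.3256 = 1.3256
u = 1.207/1.3256 = 0.9105c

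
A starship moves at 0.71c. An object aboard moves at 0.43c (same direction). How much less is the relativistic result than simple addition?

Classical: u' + v = 0.43 + 0.71 = 1.14c
Relativistic: u = (0.43 + 0.71)/(1 + 0.3053) = 1.14/1.3053 = 0.8734c
Difference: 1.14 - 0.8734 = 0.2666c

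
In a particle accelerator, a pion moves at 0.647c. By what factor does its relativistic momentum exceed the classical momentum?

p_rel = γmv, p_class = mv
Ratio = γ = 1/√(1 - 0.647²)
= 1/√(0.581391) = 1.311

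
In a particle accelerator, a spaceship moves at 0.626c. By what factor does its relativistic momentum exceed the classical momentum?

p_rel = γmv, p_class = mv
Ratio = γ = 1/√(1 - 0.626²)
= 1/√(0.608124) = 1.282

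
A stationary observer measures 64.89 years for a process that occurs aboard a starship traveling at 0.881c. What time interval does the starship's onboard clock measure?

Dilated time Δt = 64.89 years
γ = 1/√(1 - 0.881²) = 2.114
Δt₀ = Δt/γ = 64.89/2.114 = 30.70 years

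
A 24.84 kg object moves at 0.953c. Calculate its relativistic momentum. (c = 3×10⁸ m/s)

γ = 1/√(1 - 0.953²) = 3.301
v = 0.953 × 3×10⁸ = 2.859×10⁸ m/s
p = γmv = 3.301 × 24.84 × 2.859×10⁸ = 2.344×10¹⁰ kg·m/s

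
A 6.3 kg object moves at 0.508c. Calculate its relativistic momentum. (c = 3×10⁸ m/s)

γ = 1/√(1 - 0.508²) = 1.161
v = 0.508 × 3×10⁸ = 1.524×10⁸ m/s
p = γmv = 1.161 × 6.3 × 1.524×10⁸ = 1.115×10⁹ kg·m/s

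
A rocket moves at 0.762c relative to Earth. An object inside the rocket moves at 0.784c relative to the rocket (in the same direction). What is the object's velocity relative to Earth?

u = (u' + v)/(1 + u'v/c²)
Numerator: 0.784 + 0.762 = 1.546
Denominator: 1 + 0.597408 = 1.597408
u = 1.546/1.597408 = 0.9678c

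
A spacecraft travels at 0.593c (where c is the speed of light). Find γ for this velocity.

v/c = 0.593, so (v/c)² = 0.351649
1 - (v/c)² = 0.648351
γ = 1/√(0.648351) = 1.242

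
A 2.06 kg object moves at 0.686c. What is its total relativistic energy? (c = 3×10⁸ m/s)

γ = 1/√(1 - 0.686²) = 1.3744
mc² = 2.06 × (3×10⁸)² = 1.854×10¹⁷ J
E = γmc² = 1.3744 × 1.854×10¹⁷ = 2.548×10¹⁷ J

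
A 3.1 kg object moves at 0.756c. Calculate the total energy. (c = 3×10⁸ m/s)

γ = 1/√(1 - 0.756²) = 1.5277
mc² = 3.1 × (3×10⁸)² = 2.790×10¹⁷ J
E = γmc² = 1.5277 × 2.790×10¹⁷ = 4.262×10¹⁷ J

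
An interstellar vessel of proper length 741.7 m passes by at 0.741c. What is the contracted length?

Proper length L₀ = 741.7 m
γ = 1/√(1 - 0.741²) = 1.489
L = L₀/γ = 741.7/1.489 = 498.1 m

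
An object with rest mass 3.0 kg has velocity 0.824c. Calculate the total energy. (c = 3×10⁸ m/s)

γ = 1/√(1 - 0.824²) = 1.7649
mc² = 3.0 × (3×10⁸)² = 2.700×10¹⁷ J
E = γmc² = 1.7649 × 2.700×10¹⁷ = 4.765×10¹⁷ J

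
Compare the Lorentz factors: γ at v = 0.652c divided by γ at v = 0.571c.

γ₁ = 1/√(1 - 0.652²) = 1.319
γ₂ = 1/√(1 - 0.571²) = 1.218
γ₁/γ₂ = 1.319/1.218 = 1.083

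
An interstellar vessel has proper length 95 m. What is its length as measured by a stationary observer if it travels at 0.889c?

Proper length L₀ = 95 m
γ = 1/√(1 - 0.889²) = 2.184
L = L₀/γ = 95/2.184 = 43.50 m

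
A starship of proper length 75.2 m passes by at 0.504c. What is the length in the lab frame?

Proper length L₀ = 75.2 m
γ = 1/√(1 - 0.504²) = 1.1578
L = L₀/γ = 75.2/1.1578 = 64.95 m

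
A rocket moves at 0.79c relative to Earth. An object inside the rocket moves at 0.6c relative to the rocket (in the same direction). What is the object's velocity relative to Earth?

u = (u' + v)/(1 + u'v/c²)
Numerator: 0.6 + 0.79 = 1.39
Denominator: 1 + 0.474 = 1.474
u = 1.39/1.474 = 0.9430c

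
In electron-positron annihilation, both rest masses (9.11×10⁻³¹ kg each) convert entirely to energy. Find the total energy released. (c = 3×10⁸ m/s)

Both particles have the same rest mass, so total mass = 2m
E = 2m·c² = 2 × 9.11×10⁻³¹ × (3×10⁸)²
= 2 × 9.11×10⁻³¹ × 9×10¹⁶
= 1.640×10⁻¹³ J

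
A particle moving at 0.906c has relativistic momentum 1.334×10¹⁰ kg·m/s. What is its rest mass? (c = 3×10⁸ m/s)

γ = 1/√(1 - 0.906²) = 2.363
v = 0.906 × 3×10⁸ = 2.718×10⁸ m/s
m = p/(γv) = 1.334×10¹⁰/(2.363 × 2.718×10⁸) = 20.77 kg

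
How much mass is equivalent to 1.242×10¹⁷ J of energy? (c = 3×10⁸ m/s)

From E = mc², we get m = E/c²
c² = (3×10⁸)² = 9×10¹⁶ m²/s²
m = 1.242×10¹⁷ / 9×10¹⁶ = 1.380 kg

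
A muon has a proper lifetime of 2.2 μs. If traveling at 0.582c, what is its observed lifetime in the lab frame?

Proper lifetime τ₀ = 2.2 μs
γ = 1/√(1 - 0.582²) = 1.2297
τ = γτ₀ = 1.2297 × 2.2 μs = 2.705 μs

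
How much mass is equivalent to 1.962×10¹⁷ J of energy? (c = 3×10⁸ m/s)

From E = mc², we get m = E/c²
c² = (3×10⁸)² = 9×10¹⁶ m²/s²
m = 1.962×10¹⁷ / 9×10¹⁶ = 2.180 kg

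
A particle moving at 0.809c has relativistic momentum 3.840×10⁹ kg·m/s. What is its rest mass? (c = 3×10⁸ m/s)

γ = 1/√(1 - 0.809²) = 1.7012
v = 0.809 × 3×10⁸ = 2.427×10⁸ m/s
m = p/(γv) = 3.840×10⁹/(1.7012 × 2.427×10⁸) = 9.300 kg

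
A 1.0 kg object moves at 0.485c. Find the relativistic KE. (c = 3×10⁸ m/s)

γ = 1/√(1 - 0.485²) = 1.14349
γ - 1 = 0.14349
KE = (γ-1)mc² = 0.14349 × 1.0 × (3×10⁸)² = 1.291×10¹⁶ J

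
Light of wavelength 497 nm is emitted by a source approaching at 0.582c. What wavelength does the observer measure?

β = 0.582
Wavelength Doppler factor = √(0.418/1.582) = √(0.2642) = 0.5140
λ_obs = 497 × 0.5140 = 255.5 nm (blueshift)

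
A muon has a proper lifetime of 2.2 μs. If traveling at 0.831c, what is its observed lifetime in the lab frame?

Proper lifetime τ₀ = 2.2 μs
γ = 1/√(1 - 0.831²) = 1.7977
τ = γτ₀ = 1.7977 × 2.2 μs = 3.955 μs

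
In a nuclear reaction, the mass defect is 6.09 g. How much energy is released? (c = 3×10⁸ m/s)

Convert mass defect: Δm = 6.09 g = 0.00609 kg
E = Δm·c² = 0.00609 × (3×10⁸)²
= 0.00609 × 9×10¹⁶ = 5.481×10¹⁴ J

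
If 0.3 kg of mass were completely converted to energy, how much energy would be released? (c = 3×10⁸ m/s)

Using E = mc²:
c² = (3×10⁸)² = 9×10¹⁶ m²/s²
E = 0.3 × 9×10¹⁶ = 2.700×10¹⁶ J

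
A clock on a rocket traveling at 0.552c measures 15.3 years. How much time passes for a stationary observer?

Proper time Δt₀ = 15.3 years
γ = 1/√(1 - 0.552²) = 1.1993
Δt = γΔt₀ = 1.1993 × 15.3 = 18.35 years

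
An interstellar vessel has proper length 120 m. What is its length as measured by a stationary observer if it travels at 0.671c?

Proper length L₀ = 120 m
γ = 1/√(1 - 0.671²) = 1.3487
L = L₀/γ = 120/1.3487 = 88.97 m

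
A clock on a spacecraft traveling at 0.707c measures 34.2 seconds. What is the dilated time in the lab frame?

Proper time Δt₀ = 34.2 seconds
γ = 1/√(1 - 0.707²) = 1.414
Δt = γΔt₀ = 1.414 × 34.2 = 48.36 seconds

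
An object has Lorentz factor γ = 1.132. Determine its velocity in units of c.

From γ = 1/√(1 - v²/c²):
1/γ² = 1/1.132² = 0.7804
v²/c² = 1 - 0.7804 = 0.2196
v/c = √(0.2196) = 0.4686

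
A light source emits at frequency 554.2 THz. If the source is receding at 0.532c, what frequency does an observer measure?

β = v/c = 0.532
(1-β)/(1+β) = 0.468/1.532 = 0.3055
Doppler factor = √(0.3055) = 0.5527
f_obs = 554.2 × 0.5527 = 306.3 THz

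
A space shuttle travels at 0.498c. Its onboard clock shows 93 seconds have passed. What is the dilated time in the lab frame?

Proper time Δt₀ = 93 seconds
γ = 1/√(1 - 0.498²) = 1.153
Δt = γΔt₀ = 1.153 × 93 = 107.2 seconds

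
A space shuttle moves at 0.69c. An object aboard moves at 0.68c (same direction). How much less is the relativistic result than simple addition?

Classical: u' + v = 0.68 + 0.69 = 1.37c
Relativistic: u = (0.68 + 0.69)/(1 + 0.4692) = 1.37/1.4692 = 0.9325c
Difference: 1.37 - 0.9325 = 0.4375c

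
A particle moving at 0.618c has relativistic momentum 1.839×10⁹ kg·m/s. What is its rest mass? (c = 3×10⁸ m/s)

γ = 1/√(1 - 0.618²) = 1.272
v = 0.618 × 3×10⁸ = 1.854×10⁸ m/s
m = p/(γv) = 1.839×10⁹/(1.272 × 1.854×10⁸) = 7.798 kg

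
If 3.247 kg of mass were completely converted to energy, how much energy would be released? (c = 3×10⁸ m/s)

Using E = mc²:
c² = (3×10⁸)² = 9×10¹⁶ m²/s²
E = 3.247 × 9×10¹⁶ = 2.922×10¹⁷ J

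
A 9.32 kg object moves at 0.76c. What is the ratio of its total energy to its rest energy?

E = γmc², E₀ = mc²
E/E₀ = γ = 1/√(1 - 0.76²) = 1.539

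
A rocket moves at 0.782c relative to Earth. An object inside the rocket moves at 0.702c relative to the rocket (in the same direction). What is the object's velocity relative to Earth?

u = (u' + v)/(1 + u'v/c²)
Numerator: 0.702 + 0.782 = 1.484
Denominator: 1 + 0.548964 = 1.548964
u = 1.484/1.548964 = 0.9581c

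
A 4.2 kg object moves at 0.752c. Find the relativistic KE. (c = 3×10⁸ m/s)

γ = 1/√(1 - 0.752²) = 1.5171
γ - 1 = 0.5171
KE = (γ-1)mc² = 0.5171 × 4.2 × (3×10⁸)² = 1.955×10¹⁷ J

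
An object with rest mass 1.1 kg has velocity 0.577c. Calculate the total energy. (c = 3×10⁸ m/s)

γ = 1/√(1 - 0.577²) = 1.224
mc² = 1.1 × (3×10⁸)² = 9.900×10¹⁶ J
E = γmc² = 1.224 × 9.900×10¹⁶ = 1.212×10¹⁷ J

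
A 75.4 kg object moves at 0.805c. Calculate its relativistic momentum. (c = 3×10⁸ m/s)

γ = 1/√(1 - 0.805²) = 1.6856
v = 0.805 × 3×10⁸ = 2.415×10⁸ m/s
p = γmv = 1.6856 × 75.4 × 2.415×10⁸ = 3.069×10¹⁰ kg·m/s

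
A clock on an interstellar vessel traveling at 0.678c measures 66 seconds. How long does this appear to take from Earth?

Proper time Δt₀ = 66 seconds
γ = 1/√(1 - 0.678²) = 1.3604
Δt = γΔt₀ = 1.3604 × 66 = 89.79 seconds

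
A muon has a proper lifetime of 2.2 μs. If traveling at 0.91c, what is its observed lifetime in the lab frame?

Proper lifetime τ₀ = 2.2 μs
γ = 1/√(1 - 0.91²) = 2.412
τ = γτ₀ = 2.412 × 2.2 μs = 5.306 μs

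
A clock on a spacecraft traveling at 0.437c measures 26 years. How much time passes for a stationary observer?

Proper time Δt₀ = 26 years
γ = 1/√(1 - 0.437²) = 1.112
Δt = γΔt₀ = 1.112 × 26 = 28.91 years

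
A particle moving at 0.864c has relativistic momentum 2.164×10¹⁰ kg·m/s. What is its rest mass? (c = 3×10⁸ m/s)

γ = 1/√(1 - 0.864²) = 1.986
v = 0.864 × 3×10⁸ = 2.592×10⁸ m/s
m = p/(γv) = 2.164×10¹⁰/(1.986 × 2.592×10⁸) = 42.04 kg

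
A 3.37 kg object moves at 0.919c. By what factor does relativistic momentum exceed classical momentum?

p_rel = γmv, p_class = mv
Ratio = γ = 1/√(1 - 0.919²) = 2.536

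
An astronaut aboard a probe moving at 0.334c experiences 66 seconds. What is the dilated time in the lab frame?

Proper time Δt₀ = 66 seconds
γ = 1/√(1 - 0.334²) = 1.0609
Δt = γΔt₀ = 1.0609 × 66 = 70.02 seconds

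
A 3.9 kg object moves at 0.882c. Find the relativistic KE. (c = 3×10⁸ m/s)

γ = 1/√(1 - 0.882²) = 2.122
γ - 1 = 1.122
KE = (γ-1)mc² = 1.122 × 3.9 × (3×10⁸)² = 3.938×10¹⁷ J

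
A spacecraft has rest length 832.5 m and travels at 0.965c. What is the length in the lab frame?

Proper length L₀ = 832.5 m
γ = 1/√(1 - 0.965²) = 3.813
L = L₀/γ = 832.5/3.813 = 218.3 m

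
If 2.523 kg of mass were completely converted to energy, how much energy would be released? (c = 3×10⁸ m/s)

Using E = mc²:
c² = (3×10⁸)² = 9×10¹⁶ m²/s²
E = 2.523 × 9×10¹⁶ = 2.271×10¹⁷ J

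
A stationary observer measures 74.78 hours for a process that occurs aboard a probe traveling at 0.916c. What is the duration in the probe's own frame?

Dilated time Δt = 74.78 hours
γ = 1/√(1 - 0.916²) = 2.493
Δt₀ = Δt/γ = 74.78/2.493 = 30.00 hours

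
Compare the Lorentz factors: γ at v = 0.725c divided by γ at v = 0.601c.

γ₁ = 1/√(1 - 0.725²) = 1.4519
γ₂ = 1/√(1 - 0.601²) = 1.2512
γ₁/γ₂ = 1.4519/1.2512 = 1.160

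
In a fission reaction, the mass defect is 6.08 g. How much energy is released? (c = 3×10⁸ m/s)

Convert mass defect: Δm = 6.08 g = 0.00608 kg
E = Δm·c² = 0.00608 × (3×10⁸)²
= 0.00608 × 9×10¹⁶ = 5.472×10¹⁴ J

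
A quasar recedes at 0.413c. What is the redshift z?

β = 0.413
(1+β)/(1-β) = 1.413/0.587 = 2.407
√(2.407) = 1.5515
z = 1.5515 - 1 = 0.5515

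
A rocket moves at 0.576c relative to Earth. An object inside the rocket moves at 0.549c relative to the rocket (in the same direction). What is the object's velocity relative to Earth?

u = (u' + v)/(1 + u'v/c²)
Numerator: 0.549 + 0.576 = 1.125
Denominator: 1 + 0.316224 = 1.316224
u = 1.125/1.316224 = 0.8547c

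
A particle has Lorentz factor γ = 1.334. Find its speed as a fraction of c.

From γ = 1/√(1 - v²/c²):
1/γ² = 1/1.334² = 0.5619
v²/c² = 1 - 0.5619 = 0.4381
v/c = √(0.4381) = 0.6619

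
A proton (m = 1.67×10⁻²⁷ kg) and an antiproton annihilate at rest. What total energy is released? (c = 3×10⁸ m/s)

Both particles have the same rest mass, so total mass = 2m
E = 2m·c² = 2 × 1.67×10⁻²⁷ × (3×10⁸)²
= 2 × 1.67×10⁻²⁷ × 9×10¹⁶
= 3.006×10⁻¹⁰ J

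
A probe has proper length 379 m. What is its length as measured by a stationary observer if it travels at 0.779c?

Proper length L₀ = 379 m
γ = 1/√(1 - 0.779²) = 1.595
L = L₀/γ = 379/1.595 = 237.6 m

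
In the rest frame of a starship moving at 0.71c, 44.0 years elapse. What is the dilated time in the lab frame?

Proper time Δt₀ = 44.0 years
γ = 1/√(1 - 0.71²) = 1.420
Δt = γΔt₀ = 1.420 × 44.0 = 62.48 years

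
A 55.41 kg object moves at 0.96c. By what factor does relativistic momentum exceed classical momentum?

p_rel = γmv, p_class = mv
Ratio = γ = 1/√(1 - 0.96²) = 3.571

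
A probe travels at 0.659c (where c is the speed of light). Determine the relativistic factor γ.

v/c = 0.659, so (v/c)² = 0.434281
1 - (v/c)² = 0.565719
γ = 1/√(0.565719) = 1.330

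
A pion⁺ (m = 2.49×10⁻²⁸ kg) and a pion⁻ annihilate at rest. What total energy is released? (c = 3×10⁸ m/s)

Both particles have the same rest mass, so total mass = 2m
E = 2m·c² = 2 × 2.49×10⁻²⁸ × (3×10⁸)²
= 2 × 2.49×10⁻²⁸ × 9×10¹⁶
= 4.482×10⁻¹¹ J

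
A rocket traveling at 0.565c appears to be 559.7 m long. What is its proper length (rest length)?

Contracted length L = 559.7 m
γ = 1/√(1 - 0.565²) = 1.211988
L₀ = γL = 1.211988 × 559.7 = 678.3 m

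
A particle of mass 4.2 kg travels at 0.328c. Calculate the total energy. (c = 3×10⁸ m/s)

γ = 1/√(1 - 0.328²) = 1.05856
mc² = 4.2 × (3×10⁸)² = 3.780×10¹⁷ J
E = γmc² = 1.05856 × 3.780×10¹⁷ = 4.001×10¹⁷ J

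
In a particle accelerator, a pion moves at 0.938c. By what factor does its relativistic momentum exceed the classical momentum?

p_rel = γmv, p_class = mv
Ratio = γ = 1/√(1 - 0.938²)
= 1/√(0.120156) = 2.885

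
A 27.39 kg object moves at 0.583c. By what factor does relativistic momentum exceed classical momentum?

p_rel = γmv, p_class = mv
Ratio = γ = 1/√(1 - 0.583²) = 1.231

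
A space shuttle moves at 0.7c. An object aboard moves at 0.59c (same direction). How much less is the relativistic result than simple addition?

Classical: u' + v = 0.59 + 0.7 = 1.29c
Relativistic: u = (0.59 + 0.7)/(1 + 0.413) = 1.29/1.413 = 0.9130c
Difference: 1.29 - 0.9130 = 0.3770c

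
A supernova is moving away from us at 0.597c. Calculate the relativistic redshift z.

β = 0.597
(1+β)/(1-β) = 1.597/0.403 = 3.963
√(3.963) = 1.9907
z = 1.9907 - 1 = 0.9907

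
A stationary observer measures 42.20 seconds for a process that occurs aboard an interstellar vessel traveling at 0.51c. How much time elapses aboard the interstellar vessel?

Dilated time Δt = 42.20 seconds
γ = 1/√(1 - 0.51²) = 1.1626
Δt₀ = Δt/γ = 42.20/1.1626 = 36.30 seconds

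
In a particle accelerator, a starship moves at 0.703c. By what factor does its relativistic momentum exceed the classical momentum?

p_rel = γmv, p_class = mv
Ratio = γ = 1/√(1 - 0.703²)
= 1/√(0.505791) = 1.406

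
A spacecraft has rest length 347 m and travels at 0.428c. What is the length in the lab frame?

Proper length L₀ = 347 m
γ = 1/√(1 - 0.428²) = 1.1065
L = L₀/γ = 347/1.1065 = 313.6 m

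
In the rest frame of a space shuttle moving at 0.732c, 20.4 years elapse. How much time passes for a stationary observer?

Proper time Δt₀ = 20.4 years
γ = 1/√(1 - 0.732²) = 1.4678
Δt = γΔt₀ = 1.4678 × 20.4 = 29.94 years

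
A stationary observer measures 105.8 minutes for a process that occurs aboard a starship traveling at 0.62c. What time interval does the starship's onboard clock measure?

Dilated time Δt = 105.8 minutes
γ = 1/√(1 - 0.62²) = 1.2745
Δt₀ = Δt/γ = 105.8/1.2745 = 83.01 minutes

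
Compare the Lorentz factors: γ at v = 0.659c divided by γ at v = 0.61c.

γ₁ = 1/√(1 - 0.659²) = 1.330
γ₂ = 1/√(1 - 0.61²) = 1.262
γ₁/γ₂ = 1.330/1.262 = 1.054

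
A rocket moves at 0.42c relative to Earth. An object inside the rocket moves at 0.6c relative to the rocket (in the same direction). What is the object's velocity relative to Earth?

u = (u' + v)/(1 + u'v/c²)
Numerator: 0.6 + 0.42 = 1.02
Denominator: 1 + 0.252 = 1.252
u = 1.02/1.252 = 0.8147c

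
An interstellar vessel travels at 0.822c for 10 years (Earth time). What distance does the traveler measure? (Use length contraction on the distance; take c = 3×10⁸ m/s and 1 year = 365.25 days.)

Earth distance: d = v × t = 0.822c × 10 yr = 7.782×10¹⁶ m
γ = 1.756
d' = d/γ = 7.782×10¹⁶/1.756 = 4.432×10¹⁶ m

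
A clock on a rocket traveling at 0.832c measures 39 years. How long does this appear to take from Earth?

Proper time Δt₀ = 39 years
γ = 1/√(1 - 0.832²) = 1.8025
Δt = γΔt₀ = 1.8025 × 39 = 70.30 years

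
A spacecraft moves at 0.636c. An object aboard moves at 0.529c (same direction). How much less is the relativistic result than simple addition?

Classical: u' + v = 0.529 + 0.636 = 1.165c
Relativistic: u = (0.529 + 0.636)/(1 + 0.336444) = 1.165/1.336444 = 0.8717c
Difference: 1.165 - 0.8717 = 0.2933c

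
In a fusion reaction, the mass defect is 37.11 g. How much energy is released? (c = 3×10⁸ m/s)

Convert mass defect: Δm = 37.11 g = 0.03711 kg
E = Δm·c² = 0.03711 × (3×10⁸)²
= 0.03711 × 9×10¹⁶ = 3.340×10¹⁵ J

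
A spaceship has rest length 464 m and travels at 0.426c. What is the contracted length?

Proper length L₀ = 464 m
γ = 1/√(1 - 0.426²) = 1.1053
L = L₀/γ = 464/1.1053 = 419.8 m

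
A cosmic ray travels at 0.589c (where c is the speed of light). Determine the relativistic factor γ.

v/c = 0.589, so (v/c)² = 0.346921
1 - (v/c)² = 0.653079
γ = 1/√(0.653079) = 1.237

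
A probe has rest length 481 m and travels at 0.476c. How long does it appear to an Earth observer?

Proper length L₀ = 481 m
γ = 1/√(1 - 0.476²) = 1.137
L = L₀/γ = 481/1.137 = 423.0 m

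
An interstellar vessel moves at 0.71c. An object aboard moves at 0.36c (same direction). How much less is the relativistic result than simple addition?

Classical: u' + v = 0.36 + 0.71 = 1.07c
Relativistic: u = (0.36 + 0.71)/(1 + 0.2556) = 1.07/1.2556 = 0.8522c
Difference: 1.07 - 0.8522 = 0.2178c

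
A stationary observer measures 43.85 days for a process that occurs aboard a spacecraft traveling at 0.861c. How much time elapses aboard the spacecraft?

Dilated time Δt = 43.85 days
γ = 1/√(1 - 0.861²) = 1.966
Δt₀ = Δt/γ = 43.85/1.966 = 22.30 days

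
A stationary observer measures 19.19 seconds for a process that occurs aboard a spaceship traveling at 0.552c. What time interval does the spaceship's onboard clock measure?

Dilated time Δt = 19.19 seconds
γ = 1/√(1 - 0.552²) = 1.1993
Δt₀ = Δt/γ = 19.19/1.1993 = 16.00 seconds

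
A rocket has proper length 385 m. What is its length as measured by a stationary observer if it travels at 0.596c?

Proper length L₀ = 385 m
γ = 1/√(1 - 0.596²) = 1.2454
L = L₀/γ = 385/1.2454 = 309.1 m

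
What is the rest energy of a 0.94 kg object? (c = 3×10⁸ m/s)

c² = (3×10⁸)² = 9.000×10¹⁶ m²/s²
E₀ = mc² = 0.94 × 9.000×10¹⁶ = 8.460×10¹⁶ J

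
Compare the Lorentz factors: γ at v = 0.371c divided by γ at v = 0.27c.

γ₁ = 1/√(1 - 0.371²) = 1.077
γ₂ = 1/√(1 - 0.27²) = 1.039
γ₁/γ₂ = 1.077/1.039 = 1.037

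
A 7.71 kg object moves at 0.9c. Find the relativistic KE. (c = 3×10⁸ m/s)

γ = 1/√(1 - 0.9²) = 2.2942
γ - 1 = 1.2942
KE = (γ-1)mc² = 1.2942 × 7.71 × (3×10⁸)² = 8.980×10¹⁷ J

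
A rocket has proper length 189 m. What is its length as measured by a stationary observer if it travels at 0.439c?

Proper length L₀ = 189 m
γ = 1/√(1 - 0.439²) = 1.113
L = L₀/γ = 189/1.113 = 169.8 m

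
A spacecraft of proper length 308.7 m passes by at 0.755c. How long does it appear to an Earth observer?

Proper length L₀ = 308.7 m
γ = 1/√(1 - 0.755²) = 1.525
L = L₀/γ = 308.7/1.525 = 202.4 m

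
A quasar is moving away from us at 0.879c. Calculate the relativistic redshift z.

β = 0.879
(1+β)/(1-β) = 1.879/0.121 = 15.53
√(15.53) = 3.941
z = 3.941 - 1 = 2.941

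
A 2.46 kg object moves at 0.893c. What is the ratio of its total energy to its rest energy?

E = γmc², E₀ = mc²
E/E₀ = γ = 1/√(1 - 0.893²) = 2.222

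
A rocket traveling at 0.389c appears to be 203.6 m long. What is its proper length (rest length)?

Contracted length L = 203.6 m
γ = 1/√(1 - 0.389²) = 1.0855
L₀ = γL = 1.0855 × 203.6 = 221.0 m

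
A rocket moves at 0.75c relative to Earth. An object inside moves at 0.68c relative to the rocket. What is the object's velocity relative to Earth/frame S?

u = (u' + v)/(1 + u'v/c²)
Numerator: 0.68 + 0.75 = 1.43
Denominator: 1 + 0.51 = 1.51
u = 1.43/1.51 = 0.9470c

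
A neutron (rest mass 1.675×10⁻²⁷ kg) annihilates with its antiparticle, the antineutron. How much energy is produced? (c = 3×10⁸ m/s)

Both particles have the same rest mass, so total mass = 2m
E = 2m·c² = 2 × 1.675×10⁻²⁷ × (3×10⁸)²
= 2 × 1.675×10⁻²⁷ × 9×10¹⁶
= 3.015×10⁻¹⁰ J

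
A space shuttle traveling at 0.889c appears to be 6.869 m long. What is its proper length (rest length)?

Contracted length L = 6.869 m
γ = 1/√(1 - 0.889²) = 2.184
L₀ = γL = 2.184 × 6.869 = 15.00 m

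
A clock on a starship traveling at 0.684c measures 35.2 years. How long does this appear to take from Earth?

Proper time Δt₀ = 35.2 years
γ = 1/√(1 - 0.684²) = 1.3708
Δt = γΔt₀ = 1.3708 × 35.2 = 48.25 years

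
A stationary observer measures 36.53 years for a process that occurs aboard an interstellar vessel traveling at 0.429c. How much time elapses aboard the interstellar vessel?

Dilated time Δt = 36.53 years
γ = 1/√(1 - 0.429²) = 1.107
Δt₀ = Δt/γ = 36.53/1.107 = 33.00 years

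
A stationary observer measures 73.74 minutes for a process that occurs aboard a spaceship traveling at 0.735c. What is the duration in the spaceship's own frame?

Dilated time Δt = 73.74 minutes
γ = 1/√(1 - 0.735²) = 1.4748
Δt₀ = Δt/γ = 73.74/1.4748 = 50.00 minutes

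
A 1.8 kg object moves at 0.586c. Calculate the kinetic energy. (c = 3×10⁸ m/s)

γ = 1/√(1 - 0.586²) = 1.2341
γ - 1 = 0.2341
KE = (γ-1)mc² = 0.2341 × 1.8 × (3×10⁸)² = 3.792×10¹⁶ J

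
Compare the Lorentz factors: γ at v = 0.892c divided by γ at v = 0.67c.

γ₁ = 1/√(1 - 0.892²) = 2.212
γ₂ = 1/√(1 - 0.67²) = 1.347
γ₁/γ₂ = 2.212/1.347 = 1.642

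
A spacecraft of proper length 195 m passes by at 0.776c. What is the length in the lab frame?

Proper length L₀ = 195 m
γ = 1/√(1 - 0.776²) = 1.585
L = L₀/γ = 195/1.585 = 123.0 m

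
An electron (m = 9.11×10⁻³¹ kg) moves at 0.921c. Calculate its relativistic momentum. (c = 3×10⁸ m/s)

γ = 1/√(1 - 0.921²) = 2.567
v = 0.921 × 3×10⁸ = 2.763×10⁸ m/s
p = γmv = 2.567 × 9.11×10⁻³¹ × 2.763×10⁸ = 6.461×10⁻²² kg·m/s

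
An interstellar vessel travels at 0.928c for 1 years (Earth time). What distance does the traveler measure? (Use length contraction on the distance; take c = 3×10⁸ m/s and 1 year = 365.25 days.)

Earth distance: d = v × t = 0.928c × 1 yr = 8.786×10¹⁵ m
γ = 2.684
d' = d/γ = 8.786×10¹⁵/2.684 = 3.273×10¹⁵ m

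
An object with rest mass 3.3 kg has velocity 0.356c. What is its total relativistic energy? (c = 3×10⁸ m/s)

γ = 1/√(1 - 0.356²) = 1.070
mc² = 3.3 × (3×10⁸)² = 2.970×10¹⁷ J
E = γmc² = 1.070 × 2.970×10¹⁷ = 3.178×10¹⁷ J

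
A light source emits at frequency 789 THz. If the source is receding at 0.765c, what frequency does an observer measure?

β = v/c = 0.765
(1-β)/(1+β) = 0.235/1.765 = 0.13314
Doppler factor = √(0.13314) = 0.3649
f_obs = 789 × 0.3649 = 287.9 THz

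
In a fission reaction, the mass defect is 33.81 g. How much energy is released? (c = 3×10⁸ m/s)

Convert mass defect: Δm = 33.81 g = 0.03381 kg
E = Δm·c² = 0.03381 × (3×10⁸)²
= 0.03381 × 9×10¹⁶ = 3.043×10¹⁵ J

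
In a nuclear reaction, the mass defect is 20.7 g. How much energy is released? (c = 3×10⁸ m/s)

Convert mass defect: Δm = 20.7 g = 0.0207 kg
E = Δm·c² = 0.0207 × (3×10⁸)²
= 0.0207 × 9×10¹⁶ = 1.863×10¹⁵ J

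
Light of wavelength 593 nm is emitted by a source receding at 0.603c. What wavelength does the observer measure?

β = 0.603
Wavelength Doppler factor = √(1.603/0.397) = √(4.0378) = 2.0094
λ_obs = 593 × 2.0094 = 1192 nm (redshift)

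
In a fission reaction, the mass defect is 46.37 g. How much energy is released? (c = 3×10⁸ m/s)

Convert mass defect: Δm = 46.37 g = 0.04637 kg
E = Δm·c² = 0.04637 × (3×10⁸)²
= 0.04637 × 9×10¹⁶ = 4.173×10¹⁵ J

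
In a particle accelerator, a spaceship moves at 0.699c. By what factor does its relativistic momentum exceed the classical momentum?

p_rel = γmv, p_class = mv
Ratio = γ = 1/√(1 - 0.699²)
= 1/√(0.511399) = 1.398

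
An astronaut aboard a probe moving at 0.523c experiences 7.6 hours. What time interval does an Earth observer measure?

Proper time Δt₀ = 7.6 hours
γ = 1/√(1 - 0.523²) = 1.1733
Δt = γΔt₀ = 1.1733 × 7.6 = 8.917 hours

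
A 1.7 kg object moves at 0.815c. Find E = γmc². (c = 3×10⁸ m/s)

γ = 1/√(1 - 0.815²) = 1.7257
mc² = 1.7 × (3×10⁸)² = 1.530×10¹⁷ J
E = γmc² = 1.7257 × 1.530×10¹⁷ = 2.640×10¹⁷ J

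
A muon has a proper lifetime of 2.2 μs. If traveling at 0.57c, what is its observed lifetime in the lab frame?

Proper lifetime τ₀ = 2.2 μs
γ = 1/√(1 - 0.57²) = 1.2171
τ = γτ₀ = 1.2171 × 2.2 μs = 2.678 μs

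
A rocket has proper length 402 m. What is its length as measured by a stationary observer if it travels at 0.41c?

Proper length L₀ = 402 m
γ = 1/√(1 - 0.41²) = 1.0964
L = L₀/γ = 402/1.0964 = 366.7 m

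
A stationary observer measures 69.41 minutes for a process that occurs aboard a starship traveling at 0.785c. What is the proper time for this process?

Dilated time Δt = 69.41 minutes
γ = 1/√(1 - 0.785²) = 1.614
Δt₀ = Δt/γ = 69.41/1.614 = 43.00 minutes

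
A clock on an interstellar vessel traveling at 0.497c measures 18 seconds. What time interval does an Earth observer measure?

Proper time Δt₀ = 18 seconds
γ = 1/√(1 - 0.497²) = 1.152
Δt = γΔt₀ = 1.152 × 18 = 20.74 seconds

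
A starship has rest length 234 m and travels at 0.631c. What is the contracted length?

Proper length L₀ = 234 m
γ = 1/√(1 - 0.631²) = 1.289
L = L₀/γ = 234/1.289 = 181.5 m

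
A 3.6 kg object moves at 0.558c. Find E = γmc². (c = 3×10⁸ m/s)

γ = 1/√(1 - 0.558²) = 1.205
mc² = 3.6 × (3×10⁸)² = 3.240×10¹⁷ J
E = γmc² = 1.205 × 3.240×10¹⁷ = 3.904×10¹⁷ J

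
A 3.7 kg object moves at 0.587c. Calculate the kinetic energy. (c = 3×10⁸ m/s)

γ = 1/√(1 - 0.587²) = 1.2352
γ - 1 = 0.2352
KE = (γ-1)mc² = 0.2352 × 3.7 × (3×10⁸)² = 7.832×10¹⁶ J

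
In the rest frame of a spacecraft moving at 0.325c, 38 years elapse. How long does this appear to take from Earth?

Proper time Δt₀ = 38 years
γ = 1/√(1 - 0.325²) = 1.0574
Δt = γΔt₀ = 1.0574 × 38 = 40.18 years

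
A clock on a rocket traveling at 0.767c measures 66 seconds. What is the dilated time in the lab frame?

Proper time Δt₀ = 66 seconds
γ = 1/√(1 - 0.767²) = 1.5585
Δt = γΔt₀ = 1.5585 × 66 = 102.9 seconds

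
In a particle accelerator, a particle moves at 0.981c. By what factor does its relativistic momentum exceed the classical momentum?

p_rel = γmv, p_class = mv
Ratio = γ = 1/√(1 - 0.981²)
= 1/√(0.037639) = 5.154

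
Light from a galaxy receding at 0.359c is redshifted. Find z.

β = 0.359
(1+β)/(1-β) = 1.359/0.641 = 2.1201
√(2.1201) = 1.4561
z = 1.4561 - 1 = 0.4561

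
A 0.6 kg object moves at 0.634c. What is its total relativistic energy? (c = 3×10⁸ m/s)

γ = 1/√(1 - 0.634²) = 1.2931
mc² = 0.6 × (3×10⁸)² = 5.400×10¹⁶ J
E = γmc² = 1.2931 × 5.400×10¹⁶ = 6.983×10¹⁶ J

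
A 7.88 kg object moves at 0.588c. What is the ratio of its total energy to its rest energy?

E = γmc², E₀ = mc²
E/E₀ = γ = 1/√(1 - 0.588²) = 1.236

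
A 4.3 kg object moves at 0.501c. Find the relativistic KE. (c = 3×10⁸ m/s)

γ = 1/√(1 - 0.501²) = 1.15547
γ - 1 = 0.15547
KE = (γ-1)mc² = 0.15547 × 4.3 × (3×10⁸)² = 6.017×10¹⁶ J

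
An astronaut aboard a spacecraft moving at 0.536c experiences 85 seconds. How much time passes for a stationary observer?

Proper time Δt₀ = 85 seconds
γ = 1/√(1 - 0.536²) = 1.185
Δt = γΔt₀ = 1.185 × 85 = 100.7 seconds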